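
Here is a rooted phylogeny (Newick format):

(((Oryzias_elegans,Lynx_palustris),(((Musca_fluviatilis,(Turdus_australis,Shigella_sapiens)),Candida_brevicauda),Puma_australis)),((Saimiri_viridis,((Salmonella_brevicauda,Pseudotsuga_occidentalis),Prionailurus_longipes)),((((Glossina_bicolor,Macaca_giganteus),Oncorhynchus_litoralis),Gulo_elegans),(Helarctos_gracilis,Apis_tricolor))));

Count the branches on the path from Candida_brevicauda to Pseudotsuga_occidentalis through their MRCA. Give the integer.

9

The MRCA of Candida_brevicauda and Pseudotsuga_occidentalis is the root of the tree.
From Candida_brevicauda up to that node: 4 branches. From Pseudotsuga_occidentalis up to the same node: 5 branches. Total: 4 + 5 = 9.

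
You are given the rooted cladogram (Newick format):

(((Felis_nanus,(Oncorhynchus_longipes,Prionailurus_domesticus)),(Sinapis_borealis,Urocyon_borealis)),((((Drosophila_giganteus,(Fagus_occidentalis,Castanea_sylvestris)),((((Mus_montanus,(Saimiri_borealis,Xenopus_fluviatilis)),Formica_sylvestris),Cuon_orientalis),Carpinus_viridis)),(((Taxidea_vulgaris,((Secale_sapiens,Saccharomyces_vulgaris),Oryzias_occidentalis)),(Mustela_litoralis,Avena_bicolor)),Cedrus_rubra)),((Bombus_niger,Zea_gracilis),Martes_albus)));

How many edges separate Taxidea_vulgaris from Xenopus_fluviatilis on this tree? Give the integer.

The MRCA of Taxidea_vulgaris and Xenopus_fluviatilis is the node subtending (((Drosophila_giganteus,(Fagus_occidentalis,Castanea_sylvestris)),((((Mus_montanus,(Saimiri_borealis,Xenopus_fluviatilis)),Formica_sylvestris),Cuon_orientalis),Carpinus_viridis)),(((Taxidea_vulgaris,((Secale_sapiens,Saccharomyces_vulgaris),Oryzias_occidentalis)),(Mustela_litoralis,Avena_bicolor)),Cedrus_rubra)).
From Taxidea_vulgaris up to that node: 4 branches. From Xenopus_fluviatilis up to the same node: 7 branches. Total: 4 + 7 = 11.

11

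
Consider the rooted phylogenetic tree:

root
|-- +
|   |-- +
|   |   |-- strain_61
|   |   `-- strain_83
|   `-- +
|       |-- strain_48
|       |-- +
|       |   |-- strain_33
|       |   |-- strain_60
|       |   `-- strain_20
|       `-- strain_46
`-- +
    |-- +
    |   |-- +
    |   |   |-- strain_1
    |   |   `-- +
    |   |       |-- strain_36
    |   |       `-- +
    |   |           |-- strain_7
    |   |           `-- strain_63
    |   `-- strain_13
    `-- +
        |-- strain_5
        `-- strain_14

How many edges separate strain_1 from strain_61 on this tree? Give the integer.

7

The MRCA of strain_1 and strain_61 is the root of the tree.
From strain_1 up to that node: 4 branches. From strain_61 up to the same node: 3 branches. Total: 4 + 3 = 7.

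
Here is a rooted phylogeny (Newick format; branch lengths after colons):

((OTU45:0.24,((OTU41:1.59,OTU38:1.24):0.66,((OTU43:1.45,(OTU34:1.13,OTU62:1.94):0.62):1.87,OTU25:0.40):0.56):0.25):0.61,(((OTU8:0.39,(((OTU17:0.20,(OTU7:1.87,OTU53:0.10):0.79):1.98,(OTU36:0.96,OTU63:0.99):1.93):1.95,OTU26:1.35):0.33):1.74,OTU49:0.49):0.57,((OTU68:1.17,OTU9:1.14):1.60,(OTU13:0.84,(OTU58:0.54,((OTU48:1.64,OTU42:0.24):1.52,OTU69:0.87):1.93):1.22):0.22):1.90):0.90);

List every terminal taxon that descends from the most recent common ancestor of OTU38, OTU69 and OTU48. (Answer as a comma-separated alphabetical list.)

OTU13, OTU17, OTU25, OTU26, OTU34, OTU36, OTU38, OTU41, OTU42, OTU43, OTU45, OTU48, OTU49, OTU53, OTU58, OTU62, OTU63, OTU68, OTU69, OTU7, OTU8, OTU9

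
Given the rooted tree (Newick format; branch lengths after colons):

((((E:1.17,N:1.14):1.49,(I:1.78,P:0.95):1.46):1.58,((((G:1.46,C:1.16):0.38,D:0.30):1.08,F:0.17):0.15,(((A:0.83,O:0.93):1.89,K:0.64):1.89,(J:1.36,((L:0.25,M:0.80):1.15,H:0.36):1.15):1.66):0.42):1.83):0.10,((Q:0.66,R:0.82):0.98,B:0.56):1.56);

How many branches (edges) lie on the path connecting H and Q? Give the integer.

The MRCA of H and Q is the root of the tree.
From H up to that node: 6 branches. From Q up to the same node: 3 branches. Total: 6 + 3 = 9.

9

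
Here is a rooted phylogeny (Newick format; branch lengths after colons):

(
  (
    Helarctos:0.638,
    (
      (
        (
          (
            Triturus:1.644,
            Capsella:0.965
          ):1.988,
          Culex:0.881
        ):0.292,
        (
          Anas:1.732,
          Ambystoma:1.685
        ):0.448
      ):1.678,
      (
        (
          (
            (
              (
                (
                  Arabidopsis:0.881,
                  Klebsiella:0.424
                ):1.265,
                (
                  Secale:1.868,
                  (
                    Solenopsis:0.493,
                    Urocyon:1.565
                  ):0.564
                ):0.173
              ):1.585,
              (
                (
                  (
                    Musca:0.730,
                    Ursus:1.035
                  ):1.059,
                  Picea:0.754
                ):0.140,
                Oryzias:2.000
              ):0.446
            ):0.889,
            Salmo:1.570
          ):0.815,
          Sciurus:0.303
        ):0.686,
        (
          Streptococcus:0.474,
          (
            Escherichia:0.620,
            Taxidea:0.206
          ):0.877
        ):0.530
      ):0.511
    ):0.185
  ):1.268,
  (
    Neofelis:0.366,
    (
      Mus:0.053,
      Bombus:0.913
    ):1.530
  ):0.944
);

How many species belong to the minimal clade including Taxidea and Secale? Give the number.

14

The MRCA of Taxidea and Secale is the node subtending ((((((Arabidopsis,Klebsiella),(Secale,(Solenopsis,Urocyon))),(((Musca,Ursus),Picea),Oryzias)),Salmo),Sciurus),(Streptococcus,(Escherichia,Taxidea))).
That clade contains 14 terminal taxa: Arabidopsis, Escherichia, Klebsiella, Musca, Oryzias, Picea, Salmo, Sciurus, Secale, Solenopsis, Streptococcus, Taxidea, Urocyon, Ursus.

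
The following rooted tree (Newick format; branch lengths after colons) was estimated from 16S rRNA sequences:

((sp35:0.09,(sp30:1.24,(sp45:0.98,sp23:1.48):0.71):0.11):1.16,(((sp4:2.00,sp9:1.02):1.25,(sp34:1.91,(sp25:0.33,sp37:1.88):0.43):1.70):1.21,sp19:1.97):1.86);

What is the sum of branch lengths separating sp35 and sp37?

8.33

The path runs sp35 → … → MRCA → … → sp37; the MRCA is the root of the tree.
Branch lengths along that path: 0.09 + 1.16 + 1.86 + 1.21 + 1.70 + 0.43 + 1.88 = 8.33.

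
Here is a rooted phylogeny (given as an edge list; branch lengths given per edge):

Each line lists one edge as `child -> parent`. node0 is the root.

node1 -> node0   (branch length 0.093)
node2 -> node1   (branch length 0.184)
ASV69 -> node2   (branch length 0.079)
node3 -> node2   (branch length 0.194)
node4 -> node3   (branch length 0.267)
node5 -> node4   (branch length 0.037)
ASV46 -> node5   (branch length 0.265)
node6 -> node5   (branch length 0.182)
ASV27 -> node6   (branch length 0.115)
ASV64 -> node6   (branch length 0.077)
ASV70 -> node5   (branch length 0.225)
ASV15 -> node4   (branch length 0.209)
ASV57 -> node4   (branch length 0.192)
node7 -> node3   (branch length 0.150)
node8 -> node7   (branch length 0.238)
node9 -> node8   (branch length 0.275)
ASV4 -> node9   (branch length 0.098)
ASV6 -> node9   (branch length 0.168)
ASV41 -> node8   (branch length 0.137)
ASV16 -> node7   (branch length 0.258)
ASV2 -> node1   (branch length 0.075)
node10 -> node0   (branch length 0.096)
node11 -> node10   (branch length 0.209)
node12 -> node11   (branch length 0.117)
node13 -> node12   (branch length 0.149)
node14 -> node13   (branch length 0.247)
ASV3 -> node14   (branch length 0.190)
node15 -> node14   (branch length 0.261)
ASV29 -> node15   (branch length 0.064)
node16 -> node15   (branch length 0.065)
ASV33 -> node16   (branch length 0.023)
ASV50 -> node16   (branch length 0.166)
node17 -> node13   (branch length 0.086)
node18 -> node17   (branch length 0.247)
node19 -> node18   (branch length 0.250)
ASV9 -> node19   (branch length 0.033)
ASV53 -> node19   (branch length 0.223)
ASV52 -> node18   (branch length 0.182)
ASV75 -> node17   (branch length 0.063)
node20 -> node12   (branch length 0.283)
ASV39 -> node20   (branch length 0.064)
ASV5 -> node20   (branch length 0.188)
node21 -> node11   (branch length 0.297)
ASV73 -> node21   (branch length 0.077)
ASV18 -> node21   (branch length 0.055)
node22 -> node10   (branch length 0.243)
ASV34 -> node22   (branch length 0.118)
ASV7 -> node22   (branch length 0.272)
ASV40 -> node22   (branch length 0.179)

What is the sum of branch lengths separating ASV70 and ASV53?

The path runs ASV70 → … → MRCA → … → ASV53; the MRCA is the root of the tree.
Branch lengths along that path: 0.225 + 0.037 + 0.267 + 0.194 + 0.184 + 0.093 + 0.096 + 0.209 + 0.117 + 0.149 + 0.086 + 0.247 + 0.250 + 0.223 = 2.377.

2.377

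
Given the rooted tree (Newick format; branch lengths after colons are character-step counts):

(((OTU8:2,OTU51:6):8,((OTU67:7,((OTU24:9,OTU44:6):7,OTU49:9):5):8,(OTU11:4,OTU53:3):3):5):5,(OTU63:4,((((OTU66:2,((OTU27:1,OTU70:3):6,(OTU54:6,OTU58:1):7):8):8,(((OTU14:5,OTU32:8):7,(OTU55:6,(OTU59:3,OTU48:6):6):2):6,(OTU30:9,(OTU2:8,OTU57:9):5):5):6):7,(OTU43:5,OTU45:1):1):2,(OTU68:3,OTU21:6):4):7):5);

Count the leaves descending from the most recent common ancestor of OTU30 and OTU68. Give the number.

17

The MRCA of OTU30 and OTU68 is the node subtending ((((OTU66,((OTU27,OTU70),(OTU54,OTU58))),(((OTU14,OTU32),(OTU55,(OTU59,OTU48))),(OTU30,(OTU2,OTU57)))),(OTU43,OTU45)),(OTU68,OTU21)).
That clade contains 17 terminal taxa: OTU14, OTU2, OTU21, OTU27, OTU30, OTU32, OTU43, OTU45, OTU48, OTU54, OTU55, OTU57, OTU58, OTU59, OTU66, OTU68, OTU70.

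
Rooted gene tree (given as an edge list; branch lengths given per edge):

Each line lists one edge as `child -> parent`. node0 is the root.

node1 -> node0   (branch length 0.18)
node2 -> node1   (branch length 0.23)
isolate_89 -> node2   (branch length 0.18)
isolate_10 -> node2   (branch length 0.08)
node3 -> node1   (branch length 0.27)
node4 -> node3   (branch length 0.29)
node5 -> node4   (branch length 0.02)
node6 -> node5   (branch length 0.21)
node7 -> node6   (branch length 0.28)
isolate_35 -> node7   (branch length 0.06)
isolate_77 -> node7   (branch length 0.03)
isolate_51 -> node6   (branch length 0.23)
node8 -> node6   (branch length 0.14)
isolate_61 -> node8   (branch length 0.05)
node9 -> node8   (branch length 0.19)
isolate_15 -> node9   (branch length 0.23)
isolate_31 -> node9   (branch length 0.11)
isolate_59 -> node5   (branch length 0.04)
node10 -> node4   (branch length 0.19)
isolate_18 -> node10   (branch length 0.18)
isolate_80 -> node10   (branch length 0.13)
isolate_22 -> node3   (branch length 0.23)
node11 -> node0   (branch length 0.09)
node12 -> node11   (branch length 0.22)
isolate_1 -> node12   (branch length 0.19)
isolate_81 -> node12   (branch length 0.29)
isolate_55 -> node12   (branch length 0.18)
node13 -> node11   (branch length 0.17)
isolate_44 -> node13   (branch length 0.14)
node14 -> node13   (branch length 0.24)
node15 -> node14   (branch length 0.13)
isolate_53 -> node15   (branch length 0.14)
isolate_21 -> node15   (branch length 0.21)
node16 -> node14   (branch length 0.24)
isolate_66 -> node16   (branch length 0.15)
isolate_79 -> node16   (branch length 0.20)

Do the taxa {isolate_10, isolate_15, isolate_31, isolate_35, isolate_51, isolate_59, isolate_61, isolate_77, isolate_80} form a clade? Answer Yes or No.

No

The MRCA of the listed taxa subtends ((isolate_89,isolate_10),(((((isolate_35,isolate_77),isolate_51,(isolate_61,(isolate_15,isolate_31))),isolate_59),(isolate_18,isolate_80)),isolate_22)).
That clade also contains isolate_18, isolate_22, isolate_89, which are not in the proposed group, so the group is not monophyletic.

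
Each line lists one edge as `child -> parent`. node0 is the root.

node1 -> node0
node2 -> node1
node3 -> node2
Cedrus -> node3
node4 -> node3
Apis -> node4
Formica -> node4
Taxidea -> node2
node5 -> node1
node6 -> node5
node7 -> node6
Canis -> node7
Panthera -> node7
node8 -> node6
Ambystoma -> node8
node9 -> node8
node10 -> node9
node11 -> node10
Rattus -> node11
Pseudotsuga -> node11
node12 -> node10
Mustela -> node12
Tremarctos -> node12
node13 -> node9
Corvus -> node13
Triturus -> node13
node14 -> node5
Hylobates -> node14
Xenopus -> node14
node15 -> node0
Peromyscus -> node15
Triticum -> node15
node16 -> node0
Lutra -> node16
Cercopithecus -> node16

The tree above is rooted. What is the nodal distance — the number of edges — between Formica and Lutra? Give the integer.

7

The MRCA of Formica and Lutra is the root of the tree.
From Formica up to that node: 5 branches. From Lutra up to the same node: 2 branches. Total: 5 + 2 = 7.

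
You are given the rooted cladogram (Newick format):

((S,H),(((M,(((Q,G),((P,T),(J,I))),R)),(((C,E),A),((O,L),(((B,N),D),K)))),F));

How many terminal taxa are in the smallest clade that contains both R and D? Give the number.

17

The MRCA of R and D is the node subtending ((M,(((Q,G),((P,T),(J,I))),R)),(((C,E),A),((O,L),(((B,N),D),K)))).
That clade contains 17 terminal taxa: A, B, C, D, E, G, I, J, K, L, M, N, O, P, Q, R, T.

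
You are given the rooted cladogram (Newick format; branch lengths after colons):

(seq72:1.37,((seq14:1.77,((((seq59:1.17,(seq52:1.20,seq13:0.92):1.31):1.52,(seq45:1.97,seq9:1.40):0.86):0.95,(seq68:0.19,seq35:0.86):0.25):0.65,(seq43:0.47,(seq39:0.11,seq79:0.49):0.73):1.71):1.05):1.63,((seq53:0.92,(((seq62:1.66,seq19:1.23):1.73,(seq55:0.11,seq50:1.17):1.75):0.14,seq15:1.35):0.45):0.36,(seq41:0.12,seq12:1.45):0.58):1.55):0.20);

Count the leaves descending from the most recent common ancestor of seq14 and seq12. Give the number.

19

The MRCA of seq14 and seq12 is the node subtending ((seq14,((((seq59,(seq52,seq13)),(seq45,seq9)),(seq68,seq35)),(seq43,(seq39,seq79)))),((seq53,(((seq62,seq19),(seq55,seq50)),seq15)),(seq41,seq12))).
That clade contains 19 terminal taxa: seq12, seq13, seq14, seq15, seq19, seq35, seq39, seq41, seq43, seq45, seq50, seq52, seq53, seq55, seq59, seq62, seq68, seq79, seq9.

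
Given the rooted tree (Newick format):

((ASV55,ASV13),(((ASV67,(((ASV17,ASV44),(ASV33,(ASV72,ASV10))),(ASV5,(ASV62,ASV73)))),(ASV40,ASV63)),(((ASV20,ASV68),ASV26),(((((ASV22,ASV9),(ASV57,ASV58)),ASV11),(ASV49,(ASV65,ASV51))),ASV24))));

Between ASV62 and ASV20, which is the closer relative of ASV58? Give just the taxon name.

ASV20

The MRCA of ASV58 and ASV20 subtends (((ASV20,ASV68),ASV26),(((((ASV22,ASV9),(ASV57,ASV58)),ASV11),(ASV49,(ASV65,ASV51))),ASV24)) (12 taxa).
The MRCA of ASV58 and ASV62 subtends (((ASV67,(((ASV17,ASV44),(ASV33,(ASV72,ASV10))),(ASV5,(ASV62,ASV73)))),(ASV40,ASV63)),(((ASV20,ASV68),ASV26),(((((ASV22,ASV9),(ASV57,ASV58)),ASV11),(ASV49,(ASV65,ASV51))),ASV24))) (23 taxa).
The first is nested inside the second, so ASV58 shares a more recent common ancestor with ASV20.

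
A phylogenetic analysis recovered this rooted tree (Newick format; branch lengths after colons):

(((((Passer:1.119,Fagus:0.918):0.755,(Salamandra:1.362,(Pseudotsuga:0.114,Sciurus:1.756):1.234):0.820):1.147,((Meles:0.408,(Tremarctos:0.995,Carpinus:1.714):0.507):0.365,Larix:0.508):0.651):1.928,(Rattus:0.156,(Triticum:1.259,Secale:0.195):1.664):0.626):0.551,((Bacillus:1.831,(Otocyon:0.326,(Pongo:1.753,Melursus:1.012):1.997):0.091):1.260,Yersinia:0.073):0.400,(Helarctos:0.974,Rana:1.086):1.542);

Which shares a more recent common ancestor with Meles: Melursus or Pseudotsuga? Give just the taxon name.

Pseudotsuga

The MRCA of Meles and Pseudotsuga subtends (((Passer,Fagus),(Salamandra,(Pseudotsuga,Sciurus))),((Meles,(Tremarctos,Carpinus)),Larix)) (9 taxa).
The MRCA of Meles and Melursus is the root, subtending the entire tree (19 taxa).
The first is nested inside the second, so Meles shares a more recent common ancestor with Pseudotsuga.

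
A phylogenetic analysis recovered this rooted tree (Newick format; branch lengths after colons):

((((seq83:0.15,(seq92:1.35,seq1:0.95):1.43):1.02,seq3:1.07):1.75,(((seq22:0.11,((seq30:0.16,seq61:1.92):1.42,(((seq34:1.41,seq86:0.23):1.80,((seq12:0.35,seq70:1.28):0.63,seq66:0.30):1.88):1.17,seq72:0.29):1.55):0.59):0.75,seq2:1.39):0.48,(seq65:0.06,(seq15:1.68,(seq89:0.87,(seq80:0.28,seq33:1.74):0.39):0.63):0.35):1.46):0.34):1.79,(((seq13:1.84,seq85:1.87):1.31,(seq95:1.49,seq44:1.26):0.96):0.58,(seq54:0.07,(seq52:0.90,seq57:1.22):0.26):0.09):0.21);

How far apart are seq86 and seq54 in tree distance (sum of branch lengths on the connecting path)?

9.07

The path runs seq86 → … → MRCA → … → seq54; the MRCA is the root of the tree.
Branch lengths along that path: 0.23 + 1.80 + 1.17 + 1.55 + 0.59 + 0.75 + 0.48 + 0.34 + 1.79 + 0.21 + 0.09 + 0.07 = 9.07.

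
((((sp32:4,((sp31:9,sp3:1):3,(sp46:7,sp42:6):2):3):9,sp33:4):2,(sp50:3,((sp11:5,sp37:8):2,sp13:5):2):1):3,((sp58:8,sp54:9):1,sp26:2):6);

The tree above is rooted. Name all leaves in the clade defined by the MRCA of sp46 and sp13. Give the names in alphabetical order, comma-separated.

sp11, sp13, sp3, sp31, sp32, sp33, sp37, sp42, sp46, sp50

Tracing sp46: it sits inside (sp46,sp42).
Tracing sp13: it sits inside ((sp11,sp37),sp13).
The smallest clade enclosing both is (((sp32,((sp31,sp3),(sp46,sp42))),sp33),(sp50,((sp11,sp37),sp13))); the answer is its 10 terminal taxa in alphabetical order.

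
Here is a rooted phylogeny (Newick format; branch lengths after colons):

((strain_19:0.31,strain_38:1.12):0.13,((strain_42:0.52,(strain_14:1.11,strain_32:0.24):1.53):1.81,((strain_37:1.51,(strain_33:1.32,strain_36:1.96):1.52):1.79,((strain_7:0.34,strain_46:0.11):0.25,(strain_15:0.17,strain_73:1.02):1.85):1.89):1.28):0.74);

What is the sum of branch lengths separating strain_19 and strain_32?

The path runs strain_19 → … → MRCA → … → strain_32; the MRCA is the root of the tree.
Branch lengths along that path: 0.31 + 0.13 + 0.74 + 1.81 + 1.53 + 0.24 = 4.76.

4.76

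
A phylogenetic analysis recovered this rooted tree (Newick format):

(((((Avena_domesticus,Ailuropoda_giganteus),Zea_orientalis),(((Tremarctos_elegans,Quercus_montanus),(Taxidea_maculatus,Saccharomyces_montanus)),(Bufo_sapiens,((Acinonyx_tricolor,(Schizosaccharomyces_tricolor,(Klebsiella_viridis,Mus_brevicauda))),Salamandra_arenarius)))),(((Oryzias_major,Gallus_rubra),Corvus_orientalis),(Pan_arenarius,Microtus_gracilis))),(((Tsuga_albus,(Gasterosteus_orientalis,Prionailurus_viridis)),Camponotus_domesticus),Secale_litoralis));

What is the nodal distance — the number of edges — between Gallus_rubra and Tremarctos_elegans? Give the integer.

9

The MRCA of Gallus_rubra and Tremarctos_elegans is the node subtending ((((Avena_domesticus,Ailuropoda_giganteus),Zea_orientalis),(((Tremarctos_elegans,Quercus_montanus),(Taxidea_maculatus,Saccharomyces_montanus)),(Bufo_sapiens,((Acinonyx_tricolor,(Schizosaccharomyces_tricolor,(Klebsiella_viridis,Mus_brevicauda))),Salamandra_arenarius)))),(((Oryzias_major,Gallus_rubra),Corvus_orientalis),(Pan_arenarius,Microtus_gracilis))).
From Gallus_rubra up to that node: 4 branches. From Tremarctos_elegans up to the same node: 5 branches. Total: 4 + 5 = 9.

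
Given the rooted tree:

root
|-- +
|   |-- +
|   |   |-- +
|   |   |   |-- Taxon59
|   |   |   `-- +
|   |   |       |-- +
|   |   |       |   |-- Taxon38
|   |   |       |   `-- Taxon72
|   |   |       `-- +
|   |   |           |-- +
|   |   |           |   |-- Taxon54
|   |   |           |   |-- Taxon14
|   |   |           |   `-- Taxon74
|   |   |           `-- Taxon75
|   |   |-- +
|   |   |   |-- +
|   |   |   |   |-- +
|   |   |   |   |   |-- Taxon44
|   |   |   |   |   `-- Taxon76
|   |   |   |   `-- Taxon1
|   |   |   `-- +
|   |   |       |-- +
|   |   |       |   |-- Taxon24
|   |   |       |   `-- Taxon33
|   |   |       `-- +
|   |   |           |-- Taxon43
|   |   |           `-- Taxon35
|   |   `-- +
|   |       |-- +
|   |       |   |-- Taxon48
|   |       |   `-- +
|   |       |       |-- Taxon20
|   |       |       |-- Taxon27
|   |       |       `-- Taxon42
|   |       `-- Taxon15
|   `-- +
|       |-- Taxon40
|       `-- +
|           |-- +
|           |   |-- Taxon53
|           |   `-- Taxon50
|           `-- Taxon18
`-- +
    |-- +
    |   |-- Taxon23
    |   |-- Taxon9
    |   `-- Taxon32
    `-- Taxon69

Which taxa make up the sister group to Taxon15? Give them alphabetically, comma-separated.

Taxon15 attaches to the tree at the node subtending ((Taxon48,(Taxon20,Taxon27,Taxon42)),Taxon15).
The other lineage descending from that same node — the sister group — is (Taxon48,(Taxon20,Taxon27,Taxon42)); its 4 tips in alphabetical order are the answer.

Taxon20, Taxon27, Taxon42, Taxon48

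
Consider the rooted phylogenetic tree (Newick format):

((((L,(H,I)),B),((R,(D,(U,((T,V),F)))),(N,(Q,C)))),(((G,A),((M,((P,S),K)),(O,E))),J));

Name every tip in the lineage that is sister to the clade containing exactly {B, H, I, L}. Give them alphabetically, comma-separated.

C, D, F, N, Q, R, T, U, V

The clade containing exactly {B, H, I, L} attaches to the tree at the node subtending (((L,(H,I)),B),((R,(D,(U,((T,V),F)))),(N,(Q,C)))).
The other lineage descending from that same node — the sister group — is ((R,(D,(U,((T,V),F)))),(N,(Q,C))); its 9 tips in alphabetical order are the answer.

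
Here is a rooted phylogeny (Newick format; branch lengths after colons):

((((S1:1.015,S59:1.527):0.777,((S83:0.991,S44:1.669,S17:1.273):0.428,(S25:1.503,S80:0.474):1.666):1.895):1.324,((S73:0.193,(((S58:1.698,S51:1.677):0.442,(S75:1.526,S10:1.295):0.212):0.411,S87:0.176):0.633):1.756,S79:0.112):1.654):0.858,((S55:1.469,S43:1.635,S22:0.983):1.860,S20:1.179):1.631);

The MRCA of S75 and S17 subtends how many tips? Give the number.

The MRCA of S75 and S17 is the node subtending (((S1,S59),((S83,S44,S17),(S25,S80))),((S73,(((S58,S51),(S75,S10)),S87)),S79)).
That clade contains 14 terminal taxa: S1, S10, S17, S25, S44, S51, S58, S59, S73, S75, S79, S80, S83, S87.

14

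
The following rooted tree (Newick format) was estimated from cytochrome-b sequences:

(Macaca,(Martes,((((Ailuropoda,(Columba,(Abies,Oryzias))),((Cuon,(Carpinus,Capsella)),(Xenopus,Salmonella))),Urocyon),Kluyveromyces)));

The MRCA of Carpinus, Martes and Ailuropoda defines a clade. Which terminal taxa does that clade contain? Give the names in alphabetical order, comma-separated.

Abies, Ailuropoda, Capsella, Carpinus, Columba, Cuon, Kluyveromyces, Martes, Oryzias, Salmonella, Urocyon, Xenopus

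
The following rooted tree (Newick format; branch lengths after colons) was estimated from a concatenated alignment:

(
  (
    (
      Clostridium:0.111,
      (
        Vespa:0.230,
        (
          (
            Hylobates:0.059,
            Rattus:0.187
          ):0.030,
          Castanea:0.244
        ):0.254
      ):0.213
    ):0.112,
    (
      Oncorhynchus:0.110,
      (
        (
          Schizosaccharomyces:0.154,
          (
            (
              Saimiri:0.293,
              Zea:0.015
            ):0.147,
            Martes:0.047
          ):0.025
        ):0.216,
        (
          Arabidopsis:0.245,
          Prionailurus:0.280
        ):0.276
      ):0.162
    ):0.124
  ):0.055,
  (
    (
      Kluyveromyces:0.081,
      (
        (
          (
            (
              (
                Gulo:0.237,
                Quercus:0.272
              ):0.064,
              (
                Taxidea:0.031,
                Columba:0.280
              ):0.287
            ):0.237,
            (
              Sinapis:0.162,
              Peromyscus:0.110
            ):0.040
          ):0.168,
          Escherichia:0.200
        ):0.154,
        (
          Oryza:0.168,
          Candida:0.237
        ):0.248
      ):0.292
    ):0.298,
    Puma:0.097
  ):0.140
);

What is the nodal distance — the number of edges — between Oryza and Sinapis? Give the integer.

6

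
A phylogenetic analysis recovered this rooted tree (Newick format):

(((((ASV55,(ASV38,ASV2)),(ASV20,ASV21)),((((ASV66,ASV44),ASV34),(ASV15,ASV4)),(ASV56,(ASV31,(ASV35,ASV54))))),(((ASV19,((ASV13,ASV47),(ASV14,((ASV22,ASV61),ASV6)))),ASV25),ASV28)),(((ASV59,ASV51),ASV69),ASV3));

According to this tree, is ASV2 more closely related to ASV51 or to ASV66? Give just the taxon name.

The MRCA of ASV2 and ASV66 subtends (((ASV55,(ASV38,ASV2)),(ASV20,ASV21)),((((ASV66,ASV44),ASV34),(ASV15,ASV4)),(ASV56,(ASV31,(ASV35,ASV54))))) (14 taxa).
The MRCA of ASV2 and ASV51 is the root, subtending the entire tree (27 taxa).
The first is nested inside the second, so ASV2 shares a more recent common ancestor with ASV66.

ASV66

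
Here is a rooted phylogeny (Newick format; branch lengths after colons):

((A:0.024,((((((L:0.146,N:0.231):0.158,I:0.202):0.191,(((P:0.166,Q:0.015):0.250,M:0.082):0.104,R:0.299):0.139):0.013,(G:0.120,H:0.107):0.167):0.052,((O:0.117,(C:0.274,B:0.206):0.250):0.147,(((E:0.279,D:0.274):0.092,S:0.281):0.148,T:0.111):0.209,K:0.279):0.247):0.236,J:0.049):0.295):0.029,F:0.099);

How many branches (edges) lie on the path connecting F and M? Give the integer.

9

The MRCA of F and M is the root of the tree.
From F up to that node: 1 branch. From M up to the same node: 8 branches. Total: 1 + 8 = 9.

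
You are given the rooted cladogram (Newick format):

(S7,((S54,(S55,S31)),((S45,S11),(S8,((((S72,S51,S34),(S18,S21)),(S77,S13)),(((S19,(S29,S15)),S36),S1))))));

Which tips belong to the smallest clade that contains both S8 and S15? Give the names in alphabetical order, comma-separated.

Tracing S8: it sits inside (S8,((((S72,S51,S34),(S18,S21)),(S77,S13)),(((S19,(S29,S15)),S36),S1))).
Tracing S15: it sits inside (S29,S15).
The smallest clade enclosing both is (S8,((((S72,S51,S34),(S18,S21)),(S77,S13)),(((S19,(S29,S15)),S36),S1))); the answer is its 13 terminal taxa in alphabetical order.

S1, S13, S15, S18, S19, S21, S29, S34, S36, S51, S72, S77, S8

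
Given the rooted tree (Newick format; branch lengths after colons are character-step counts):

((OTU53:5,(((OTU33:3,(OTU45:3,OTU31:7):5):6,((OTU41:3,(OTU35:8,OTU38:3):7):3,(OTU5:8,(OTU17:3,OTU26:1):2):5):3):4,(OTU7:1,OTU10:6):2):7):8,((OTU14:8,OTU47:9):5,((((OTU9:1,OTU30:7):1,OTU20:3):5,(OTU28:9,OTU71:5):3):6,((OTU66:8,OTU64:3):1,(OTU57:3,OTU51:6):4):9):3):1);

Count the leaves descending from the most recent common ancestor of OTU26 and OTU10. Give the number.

11

The MRCA of OTU26 and OTU10 is the node subtending (((OTU33,(OTU45,OTU31)),((OTU41,(OTU35,OTU38)),(OTU5,(OTU17,OTU26)))),(OTU7,OTU10)).
That clade contains 11 terminal taxa: OTU10, OTU17, OTU26, OTU31, OTU33, OTU35, OTU38, OTU41, OTU45, OTU5, OTU7.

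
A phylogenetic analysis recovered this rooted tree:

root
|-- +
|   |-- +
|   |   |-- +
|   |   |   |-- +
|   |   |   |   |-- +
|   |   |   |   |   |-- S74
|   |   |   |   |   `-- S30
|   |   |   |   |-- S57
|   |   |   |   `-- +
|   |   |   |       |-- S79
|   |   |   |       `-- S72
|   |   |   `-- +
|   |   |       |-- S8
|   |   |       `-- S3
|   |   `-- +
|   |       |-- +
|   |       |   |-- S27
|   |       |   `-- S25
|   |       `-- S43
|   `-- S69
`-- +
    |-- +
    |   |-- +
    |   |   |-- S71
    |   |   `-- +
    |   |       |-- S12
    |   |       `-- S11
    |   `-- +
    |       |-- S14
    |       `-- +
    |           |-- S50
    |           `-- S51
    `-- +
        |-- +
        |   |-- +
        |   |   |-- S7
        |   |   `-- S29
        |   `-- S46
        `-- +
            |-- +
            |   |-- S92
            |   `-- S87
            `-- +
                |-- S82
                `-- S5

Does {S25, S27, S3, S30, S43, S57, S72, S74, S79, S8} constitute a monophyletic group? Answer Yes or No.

The most recent common ancestor of these taxa subtends ((((S74,S30),S57,(S79,S72)),(S8,S3)),((S27,S25),S43)).
That clade has exactly 10 tips — every listed taxon and nothing else — so the group is monophyletic.

Yes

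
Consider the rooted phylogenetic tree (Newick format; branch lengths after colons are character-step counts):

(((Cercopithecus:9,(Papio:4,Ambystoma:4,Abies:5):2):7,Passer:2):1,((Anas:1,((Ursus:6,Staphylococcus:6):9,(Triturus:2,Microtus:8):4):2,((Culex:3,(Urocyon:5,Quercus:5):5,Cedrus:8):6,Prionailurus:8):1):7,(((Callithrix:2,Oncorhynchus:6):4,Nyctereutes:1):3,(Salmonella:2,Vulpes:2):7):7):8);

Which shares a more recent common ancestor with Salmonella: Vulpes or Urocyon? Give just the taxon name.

Vulpes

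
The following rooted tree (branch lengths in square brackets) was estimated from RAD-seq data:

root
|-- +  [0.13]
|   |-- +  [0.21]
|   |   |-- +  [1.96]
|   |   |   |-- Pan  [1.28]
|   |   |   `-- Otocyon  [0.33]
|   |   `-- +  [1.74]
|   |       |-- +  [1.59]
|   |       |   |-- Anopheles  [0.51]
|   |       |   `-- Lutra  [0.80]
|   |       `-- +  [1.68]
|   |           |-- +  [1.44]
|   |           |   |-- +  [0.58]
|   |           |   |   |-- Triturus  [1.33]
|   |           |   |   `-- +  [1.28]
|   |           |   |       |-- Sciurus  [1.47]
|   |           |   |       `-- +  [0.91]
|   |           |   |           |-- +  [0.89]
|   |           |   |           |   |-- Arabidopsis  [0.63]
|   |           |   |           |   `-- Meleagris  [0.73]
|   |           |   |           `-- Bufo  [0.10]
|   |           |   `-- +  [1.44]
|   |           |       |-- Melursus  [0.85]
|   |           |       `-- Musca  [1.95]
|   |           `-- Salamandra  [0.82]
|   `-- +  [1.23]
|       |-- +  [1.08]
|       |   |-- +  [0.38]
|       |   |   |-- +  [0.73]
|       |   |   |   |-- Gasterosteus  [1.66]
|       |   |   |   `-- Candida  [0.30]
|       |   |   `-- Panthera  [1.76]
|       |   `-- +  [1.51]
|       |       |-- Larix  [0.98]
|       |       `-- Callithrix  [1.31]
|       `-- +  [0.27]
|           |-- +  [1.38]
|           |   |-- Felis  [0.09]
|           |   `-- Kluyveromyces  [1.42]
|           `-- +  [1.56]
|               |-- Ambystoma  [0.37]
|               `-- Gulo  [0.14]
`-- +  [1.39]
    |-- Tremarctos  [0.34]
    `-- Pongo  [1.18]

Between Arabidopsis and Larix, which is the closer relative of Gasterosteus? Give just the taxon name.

Larix

The MRCA of Gasterosteus and Larix subtends (((Gasterosteus,Candida),Panthera),(Larix,Callithrix)) (5 taxa).
The MRCA of Gasterosteus and Arabidopsis subtends (((Pan,Otocyon),((Anopheles,Lutra),(((Triturus,(Sciurus,((Arabidopsis,Meleagris),Bufo))),(Melursus,Musca)),Salamandra))),((((Gasterosteus,Candida),Panthera),(Larix,Callithrix)),((Felis,Kluyveromyces),(Ambystoma,Gulo)))) (21 taxa).
The first is nested inside the second, so Gasterosteus shares a more recent common ancestor with Larix.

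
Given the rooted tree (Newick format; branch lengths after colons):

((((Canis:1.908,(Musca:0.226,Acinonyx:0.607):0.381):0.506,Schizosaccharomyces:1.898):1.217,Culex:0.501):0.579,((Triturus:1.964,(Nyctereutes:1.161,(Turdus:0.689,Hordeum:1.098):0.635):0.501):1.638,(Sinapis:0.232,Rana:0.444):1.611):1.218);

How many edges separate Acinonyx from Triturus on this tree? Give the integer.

8

The MRCA of Acinonyx and Triturus is the root of the tree.
From Acinonyx up to that node: 5 branches. From Triturus up to the same node: 3 branches. Total: 5 + 3 = 8.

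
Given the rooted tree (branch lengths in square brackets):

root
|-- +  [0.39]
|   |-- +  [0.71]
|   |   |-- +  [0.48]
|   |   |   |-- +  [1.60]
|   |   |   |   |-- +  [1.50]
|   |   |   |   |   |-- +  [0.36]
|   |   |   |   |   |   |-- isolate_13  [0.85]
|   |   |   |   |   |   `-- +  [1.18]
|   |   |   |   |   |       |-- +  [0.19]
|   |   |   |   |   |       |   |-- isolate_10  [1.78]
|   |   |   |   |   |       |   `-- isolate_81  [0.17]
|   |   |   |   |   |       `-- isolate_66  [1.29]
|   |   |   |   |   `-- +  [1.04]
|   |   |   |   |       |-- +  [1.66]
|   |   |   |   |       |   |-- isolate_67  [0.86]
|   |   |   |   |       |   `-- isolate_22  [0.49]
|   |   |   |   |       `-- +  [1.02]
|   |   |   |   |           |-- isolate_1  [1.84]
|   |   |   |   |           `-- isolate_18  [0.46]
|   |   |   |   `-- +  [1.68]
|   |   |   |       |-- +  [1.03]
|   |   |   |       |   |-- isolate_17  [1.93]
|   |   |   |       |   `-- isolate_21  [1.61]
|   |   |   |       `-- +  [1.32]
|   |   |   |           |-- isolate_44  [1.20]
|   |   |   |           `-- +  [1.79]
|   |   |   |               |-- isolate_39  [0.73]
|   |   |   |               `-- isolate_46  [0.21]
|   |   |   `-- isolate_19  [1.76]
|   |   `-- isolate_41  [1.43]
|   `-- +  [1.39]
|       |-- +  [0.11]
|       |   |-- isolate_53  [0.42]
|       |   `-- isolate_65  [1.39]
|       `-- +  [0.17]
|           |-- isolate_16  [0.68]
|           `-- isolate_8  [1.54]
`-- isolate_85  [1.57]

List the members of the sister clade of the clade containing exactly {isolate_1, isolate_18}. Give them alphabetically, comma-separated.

isolate_22, isolate_67

The clade containing exactly {isolate_1, isolate_18} attaches to the tree at the node subtending ((isolate_67,isolate_22),(isolate_1,isolate_18)).
The other lineage descending from that same node — the sister group — is (isolate_67,isolate_22); its 2 tips in alphabetical order are the answer.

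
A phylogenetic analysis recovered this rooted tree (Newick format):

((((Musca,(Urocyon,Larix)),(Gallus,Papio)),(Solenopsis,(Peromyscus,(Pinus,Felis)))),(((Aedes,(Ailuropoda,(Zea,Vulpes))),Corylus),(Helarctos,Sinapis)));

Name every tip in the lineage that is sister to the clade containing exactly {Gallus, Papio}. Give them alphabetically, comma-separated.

The clade containing exactly {Gallus, Papio} attaches to the tree at the node subtending ((Musca,(Urocyon,Larix)),(Gallus,Papio)).
The other lineage descending from that same node — the sister group — is (Musca,(Urocyon,Larix)); its 3 tips in alphabetical order are the answer.

Larix, Musca, Urocyon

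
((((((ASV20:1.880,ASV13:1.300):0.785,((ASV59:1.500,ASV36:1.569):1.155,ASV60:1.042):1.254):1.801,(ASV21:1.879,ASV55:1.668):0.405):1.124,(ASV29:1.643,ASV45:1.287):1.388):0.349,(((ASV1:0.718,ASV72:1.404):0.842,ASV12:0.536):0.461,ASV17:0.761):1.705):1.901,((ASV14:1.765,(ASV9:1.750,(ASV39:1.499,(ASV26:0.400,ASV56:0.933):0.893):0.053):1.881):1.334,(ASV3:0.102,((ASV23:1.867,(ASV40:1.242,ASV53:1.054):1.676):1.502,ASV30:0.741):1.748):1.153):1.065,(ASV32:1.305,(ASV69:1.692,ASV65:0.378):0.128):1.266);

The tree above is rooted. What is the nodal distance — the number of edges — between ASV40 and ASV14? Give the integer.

The MRCA of ASV40 and ASV14 is the node subtending ((ASV14,(ASV9,(ASV39,(ASV26,ASV56)))),(ASV3,((ASV23,(ASV40,ASV53)),ASV30))).
From ASV40 up to that node: 5 branches. From ASV14 up to the same node: 2 branches. Total: 5 + 2 = 7.

7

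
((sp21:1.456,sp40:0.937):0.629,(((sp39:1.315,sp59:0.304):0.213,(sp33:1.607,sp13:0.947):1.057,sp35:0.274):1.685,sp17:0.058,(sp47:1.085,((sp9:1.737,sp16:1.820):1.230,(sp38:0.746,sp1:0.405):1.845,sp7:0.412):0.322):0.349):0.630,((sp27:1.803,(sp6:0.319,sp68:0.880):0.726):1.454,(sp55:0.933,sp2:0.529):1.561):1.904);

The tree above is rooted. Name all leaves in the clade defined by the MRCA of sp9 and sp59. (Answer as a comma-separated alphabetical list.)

sp1, sp13, sp16, sp17, sp33, sp35, sp38, sp39, sp47, sp59, sp7, sp9

Tracing sp9: it sits inside (sp9,sp16).
Tracing sp59: it sits inside (sp39,sp59).
The smallest clade enclosing both is (((sp39,sp59),(sp33,sp13),sp35),sp17,(sp47,((sp9,sp16),(sp38,sp1),sp7))); the answer is its 12 terminal taxa in alphabetical order.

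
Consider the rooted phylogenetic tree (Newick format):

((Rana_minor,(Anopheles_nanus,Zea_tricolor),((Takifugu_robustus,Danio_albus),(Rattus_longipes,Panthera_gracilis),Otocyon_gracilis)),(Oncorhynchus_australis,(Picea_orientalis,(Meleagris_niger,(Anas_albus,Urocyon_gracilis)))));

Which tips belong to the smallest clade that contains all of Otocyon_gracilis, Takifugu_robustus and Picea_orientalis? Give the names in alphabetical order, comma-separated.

Tracing Otocyon_gracilis: it sits inside ((Takifugu_robustus,Danio_albus),(Rattus_longipes,Panthera_gracilis),Otocyon_gracilis).
Tracing Takifugu_robustus: it sits inside (Takifugu_robustus,Danio_albus).
Tracing Picea_orientalis: it sits inside (Picea_orientalis,(Meleagris_niger,(Anas_albus,Urocyon_gracilis))).
The smallest clade enclosing all 3 is the whole tree (their MRCA is the root), so the answer is all 13 tips in alphabetical order.

Anas_albus, Anopheles_nanus, Danio_albus, Meleagris_niger, Oncorhynchus_australis, Otocyon_gracilis, Panthera_gracilis, Picea_orientalis, Rana_minor, Rattus_longipes, Takifugu_robustus, Urocyon_gracilis, Zea_tricolor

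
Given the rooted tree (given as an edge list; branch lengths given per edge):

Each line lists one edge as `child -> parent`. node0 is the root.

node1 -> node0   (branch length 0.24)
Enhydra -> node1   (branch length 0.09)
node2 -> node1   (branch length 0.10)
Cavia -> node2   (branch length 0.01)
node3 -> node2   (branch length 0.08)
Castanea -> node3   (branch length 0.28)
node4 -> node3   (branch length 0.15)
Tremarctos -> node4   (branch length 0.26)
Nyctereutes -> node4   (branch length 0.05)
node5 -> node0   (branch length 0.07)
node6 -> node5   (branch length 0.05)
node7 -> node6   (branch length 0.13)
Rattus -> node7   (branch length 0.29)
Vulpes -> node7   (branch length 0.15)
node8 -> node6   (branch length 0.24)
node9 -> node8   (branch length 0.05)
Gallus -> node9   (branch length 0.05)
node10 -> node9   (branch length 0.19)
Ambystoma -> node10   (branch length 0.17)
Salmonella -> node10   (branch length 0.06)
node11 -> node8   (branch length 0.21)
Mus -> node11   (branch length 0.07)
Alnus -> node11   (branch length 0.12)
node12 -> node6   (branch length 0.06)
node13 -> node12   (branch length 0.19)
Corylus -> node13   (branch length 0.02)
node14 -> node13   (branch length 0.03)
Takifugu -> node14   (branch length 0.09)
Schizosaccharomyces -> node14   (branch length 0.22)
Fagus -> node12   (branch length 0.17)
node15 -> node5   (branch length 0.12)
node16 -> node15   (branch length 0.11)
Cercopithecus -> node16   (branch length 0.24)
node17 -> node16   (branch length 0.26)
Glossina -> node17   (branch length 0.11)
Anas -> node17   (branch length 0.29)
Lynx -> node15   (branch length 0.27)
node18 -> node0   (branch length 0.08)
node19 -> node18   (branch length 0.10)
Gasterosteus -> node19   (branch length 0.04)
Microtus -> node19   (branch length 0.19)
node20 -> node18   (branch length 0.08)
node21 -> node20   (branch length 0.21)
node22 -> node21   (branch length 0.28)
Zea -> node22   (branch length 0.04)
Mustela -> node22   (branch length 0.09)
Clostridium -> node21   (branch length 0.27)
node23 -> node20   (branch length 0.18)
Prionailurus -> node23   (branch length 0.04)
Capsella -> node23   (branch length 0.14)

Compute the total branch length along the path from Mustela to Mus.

The path runs Mustela → … → MRCA → … → Mus; the MRCA is the root of the tree.
Branch lengths along that path: 0.09 + 0.28 + 0.21 + 0.08 + 0.08 + 0.07 + 0.05 + 0.24 + 0.21 + 0.07 = 1.38.

1.38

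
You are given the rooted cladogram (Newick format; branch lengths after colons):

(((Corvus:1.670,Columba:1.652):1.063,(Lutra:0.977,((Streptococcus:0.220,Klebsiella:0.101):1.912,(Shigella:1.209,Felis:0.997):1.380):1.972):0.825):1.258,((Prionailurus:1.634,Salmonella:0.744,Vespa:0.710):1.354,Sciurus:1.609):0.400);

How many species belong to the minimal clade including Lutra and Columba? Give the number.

The MRCA of Lutra and Columba is the node subtending ((Corvus,Columba),(Lutra,((Streptococcus,Klebsiella),(Shigella,Felis)))).
That clade contains 7 terminal taxa: Columba, Corvus, Felis, Klebsiella, Lutra, Shigella, Streptococcus.

7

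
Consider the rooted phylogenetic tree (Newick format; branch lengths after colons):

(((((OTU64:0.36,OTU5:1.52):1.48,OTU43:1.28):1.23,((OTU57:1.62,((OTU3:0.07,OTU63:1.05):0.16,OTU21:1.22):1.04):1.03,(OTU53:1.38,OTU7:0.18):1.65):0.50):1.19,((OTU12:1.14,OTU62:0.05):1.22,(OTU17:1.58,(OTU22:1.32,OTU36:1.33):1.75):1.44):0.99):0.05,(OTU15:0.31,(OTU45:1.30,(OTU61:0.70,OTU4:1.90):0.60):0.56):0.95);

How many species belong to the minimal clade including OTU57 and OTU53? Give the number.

6

The MRCA of OTU57 and OTU53 is the node subtending ((OTU57,((OTU3,OTU63),OTU21)),(OTU53,OTU7)).
That clade contains 6 terminal taxa: OTU21, OTU3, OTU53, OTU57, OTU63, OTU7.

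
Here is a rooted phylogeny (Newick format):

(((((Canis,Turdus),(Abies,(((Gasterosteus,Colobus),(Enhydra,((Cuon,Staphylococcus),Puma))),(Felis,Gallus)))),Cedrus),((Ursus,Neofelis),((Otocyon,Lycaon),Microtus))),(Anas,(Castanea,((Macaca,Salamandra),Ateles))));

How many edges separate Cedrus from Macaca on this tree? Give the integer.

8

The MRCA of Cedrus and Macaca is the root of the tree.
From Cedrus up to that node: 3 branches. From Macaca up to the same node: 5 branches. Total: 3 + 5 = 8.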